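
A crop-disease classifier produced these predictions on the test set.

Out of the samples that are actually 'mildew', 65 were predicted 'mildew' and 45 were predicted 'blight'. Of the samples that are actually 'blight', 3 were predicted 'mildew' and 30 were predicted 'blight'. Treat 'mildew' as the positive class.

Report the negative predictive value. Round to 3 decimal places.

NPV = TN/(TN+FN) = 30/(30+45) = 0.400

0.400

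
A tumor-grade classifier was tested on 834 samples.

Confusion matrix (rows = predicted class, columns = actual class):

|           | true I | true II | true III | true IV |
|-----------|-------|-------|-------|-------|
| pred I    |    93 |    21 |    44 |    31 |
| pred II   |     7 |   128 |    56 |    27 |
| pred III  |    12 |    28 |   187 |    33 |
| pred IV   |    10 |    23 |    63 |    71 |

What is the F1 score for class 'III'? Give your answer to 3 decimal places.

One-vs-rest for 'III': TP = diagonal; FP = other classes predicted 'III'; FN = 'III' predicted as other.
F1 score = 2·TP/(2·TP+FP+FN).
III: TP=187, FP=12+28+33=73, FN=44+56+63=163 → 374/610 = 0.6131

0.613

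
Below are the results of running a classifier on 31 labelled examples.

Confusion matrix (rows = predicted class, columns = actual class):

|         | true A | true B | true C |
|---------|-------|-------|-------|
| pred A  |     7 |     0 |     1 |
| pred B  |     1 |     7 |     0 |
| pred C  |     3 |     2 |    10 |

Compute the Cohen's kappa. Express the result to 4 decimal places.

0.6588

Observed agreement pₒ = trace/N = 24/31 = 0.77419
Expected agreement pₑ = Σ (rowᵢ·colᵢ)/N² = (11·8 + 9·8 + 11·15)/31² = 0.33819
κ = (pₒ − pₑ)/(1 − pₑ) = (0.77419 − 0.33819)/(1 − 0.33819) = 0.6588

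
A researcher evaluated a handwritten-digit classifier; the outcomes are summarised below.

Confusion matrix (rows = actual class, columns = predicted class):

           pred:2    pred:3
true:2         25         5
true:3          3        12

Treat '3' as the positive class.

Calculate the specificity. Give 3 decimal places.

0.833

Specificity = TN/(TN+FP) = 25/(25+5) = 0.833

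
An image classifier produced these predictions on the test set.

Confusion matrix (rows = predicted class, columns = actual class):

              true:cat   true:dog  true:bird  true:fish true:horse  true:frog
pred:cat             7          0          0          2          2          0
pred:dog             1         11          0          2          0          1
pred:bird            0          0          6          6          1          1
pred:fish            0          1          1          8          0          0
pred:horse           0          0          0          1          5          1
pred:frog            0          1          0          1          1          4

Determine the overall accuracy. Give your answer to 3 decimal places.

0.641

Accuracy = trace / total = (7+11+6+8+5+4=41) / 64 = 41/64 = 0.641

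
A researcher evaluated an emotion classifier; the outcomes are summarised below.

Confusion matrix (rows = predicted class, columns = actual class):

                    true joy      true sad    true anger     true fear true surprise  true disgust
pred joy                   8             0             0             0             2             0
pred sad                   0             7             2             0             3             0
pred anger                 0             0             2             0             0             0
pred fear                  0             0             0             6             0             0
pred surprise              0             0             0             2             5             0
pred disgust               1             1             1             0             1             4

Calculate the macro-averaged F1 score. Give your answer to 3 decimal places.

0.699

Per-class F1 score (2·TP/(2·TP+FP+FN)):
  joy: TP=8, FP=0+0+0+2+0=2, FN=0+0+0+0+1=1 → 16/19 = 0.8421
  sad: TP=7, FP=0+2+0+3+0=5, FN=0+0+0+0+1=1 → 14/20 = 0.7000
  anger: TP=2, FP=0+0+0+0+0=0, FN=0+2+0+0+1=3 → 4/7 = 0.5714
  fear: TP=6, FP=0+0+0+0+0=0, FN=0+0+0+2+0=2 → 12/14 = 0.8571
  surprise: TP=5, FP=0+0+0+2+0=2, FN=2+3+0+0+1=6 → 10/18 = 0.5556
  disgust: TP=4, FP=1+1+1+0+1=4, FN=0+0+0+0+0=0 → 8/12 = 0.6667
Macro-F1 score = mean = (0.8421 + 0.7000 + 0.5714 + 0.8571 + 0.5556 + 0.6667) / 6 = 0.699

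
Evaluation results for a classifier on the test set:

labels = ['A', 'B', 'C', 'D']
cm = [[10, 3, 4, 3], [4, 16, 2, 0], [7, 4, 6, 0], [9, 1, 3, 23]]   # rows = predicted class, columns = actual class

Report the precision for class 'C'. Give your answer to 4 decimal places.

Take TP from the diagonal, FP from the rest of the 'C' prediction marginal, FN from the rest of the 'C' actual marginal.
precision = TP/(TP+FP).
C: TP=6, FP=7+4+0=11 → 6/17 = 0.35294

0.3529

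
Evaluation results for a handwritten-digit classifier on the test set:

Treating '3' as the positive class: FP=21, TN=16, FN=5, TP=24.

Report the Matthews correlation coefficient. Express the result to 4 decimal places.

0.2771

MCC = (TP·TN − FP·FN) / √((TP+FP)(TP+FN)(TN+FP)(TN+FN))
Numerator = 24·16 − 21·5 = 279
Denominator = √(45·29·37·21) = √1013985 = 1006.9682
MCC = 279 / 1006.9682 = 0.2771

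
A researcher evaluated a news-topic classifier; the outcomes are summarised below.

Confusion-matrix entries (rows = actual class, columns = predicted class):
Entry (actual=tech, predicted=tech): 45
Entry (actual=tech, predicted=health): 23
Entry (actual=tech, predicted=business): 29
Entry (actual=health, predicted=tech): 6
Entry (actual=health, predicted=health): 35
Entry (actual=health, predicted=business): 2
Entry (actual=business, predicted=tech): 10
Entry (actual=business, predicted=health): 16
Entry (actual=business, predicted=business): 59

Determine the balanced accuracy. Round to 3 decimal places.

0.657

Balanced accuracy = mean of per-class recall.
  tech: recall = 45/97 = 0.4639
  health: recall = 35/43 = 0.8140
  business: recall = 59/85 = 0.6941
Mean = (0.4639 + 0.8140 + 0.6941) / 3 = 0.657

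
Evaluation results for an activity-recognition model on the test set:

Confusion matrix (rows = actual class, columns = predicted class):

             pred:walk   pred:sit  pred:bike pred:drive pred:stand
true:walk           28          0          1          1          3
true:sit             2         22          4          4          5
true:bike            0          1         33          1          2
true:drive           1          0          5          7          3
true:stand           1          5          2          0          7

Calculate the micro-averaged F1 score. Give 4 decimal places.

Micro-averaging pools counts across classes: ΣTP=97, ΣFP=41, ΣFN=41.
Micro-F1 score = 2·TP/(2·TP+FP+FN) on pooled counts = 0.7029 (equals overall accuracy in single-label multiclass).

0.7029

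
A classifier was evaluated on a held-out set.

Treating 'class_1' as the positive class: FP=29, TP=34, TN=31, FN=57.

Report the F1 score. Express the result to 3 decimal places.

0.442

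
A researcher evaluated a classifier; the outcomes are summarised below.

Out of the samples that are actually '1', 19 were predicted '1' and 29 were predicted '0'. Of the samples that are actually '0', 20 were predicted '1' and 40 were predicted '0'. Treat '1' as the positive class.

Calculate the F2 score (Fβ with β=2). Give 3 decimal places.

Fβ = (1+β²)·TP / ((1+β²)·TP + β²·FN + FP), with β²=4
= 5·19 / (5·19 + 4·29 + 20) = 0.411

0.411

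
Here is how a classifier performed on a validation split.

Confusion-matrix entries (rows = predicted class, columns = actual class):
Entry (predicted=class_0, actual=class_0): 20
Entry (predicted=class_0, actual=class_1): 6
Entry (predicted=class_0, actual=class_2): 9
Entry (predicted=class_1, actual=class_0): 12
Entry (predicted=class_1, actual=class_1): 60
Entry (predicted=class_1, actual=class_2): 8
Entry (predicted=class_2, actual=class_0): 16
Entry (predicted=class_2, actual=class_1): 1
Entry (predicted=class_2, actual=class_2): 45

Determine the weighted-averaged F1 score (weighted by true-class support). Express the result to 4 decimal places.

0.6939

Per-class F1 score (2·TP/(2·TP+FP+FN)):
  class_0: TP=20, FP=6+9=15, FN=12+16=28 → 40/83 = 0.48193
  class_1: TP=60, FP=12+8=20, FN=6+1=7 → 120/147 = 0.81633
  class_2: TP=45, FP=16+1=17, FN=9+8=17 → 90/124 = 0.72581
Weighted-F1 score = Σ (supportᵢ/N)·F1 scoreᵢ with N=177: (48/177)·0.48193 + (67/177)·0.81633 + (62/177)·0.72581 = 0.6939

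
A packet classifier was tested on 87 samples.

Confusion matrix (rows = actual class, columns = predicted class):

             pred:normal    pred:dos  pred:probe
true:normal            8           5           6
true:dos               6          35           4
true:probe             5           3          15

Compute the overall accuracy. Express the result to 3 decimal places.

Accuracy = trace / total = (8+35+15=58) / 87 = 58/87 = 0.667

0.667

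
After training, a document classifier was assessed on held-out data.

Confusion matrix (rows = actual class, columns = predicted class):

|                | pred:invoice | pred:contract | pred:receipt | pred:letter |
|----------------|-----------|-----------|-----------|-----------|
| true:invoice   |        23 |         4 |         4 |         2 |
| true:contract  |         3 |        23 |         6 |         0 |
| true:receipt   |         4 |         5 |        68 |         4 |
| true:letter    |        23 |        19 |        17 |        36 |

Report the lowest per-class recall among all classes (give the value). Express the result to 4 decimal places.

Per-class recall (TP/(TP+FN)):
  invoice: TP=23, FN=4+4+2=10 → 23/33 = 0.69697
  contract: TP=23, FN=3+6+0=9 → 23/32 = 0.71875
  receipt: TP=68, FN=4+5+4=13 → 68/81 = 0.83951
  letter: TP=36, FN=23+19+17=59 → 36/95 = 0.37895
Lowest is class 'letter' with recall = 0.3789.

0.3789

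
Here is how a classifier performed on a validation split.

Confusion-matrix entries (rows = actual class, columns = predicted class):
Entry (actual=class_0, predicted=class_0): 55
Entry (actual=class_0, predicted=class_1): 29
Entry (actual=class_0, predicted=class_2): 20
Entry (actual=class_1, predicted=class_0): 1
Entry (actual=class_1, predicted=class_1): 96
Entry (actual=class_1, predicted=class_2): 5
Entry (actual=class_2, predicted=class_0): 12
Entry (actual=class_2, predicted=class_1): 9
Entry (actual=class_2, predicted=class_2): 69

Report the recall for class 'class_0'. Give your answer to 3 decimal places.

0.529

Treat 'class_0' as positive and all other classes as negative.
recall = TP/(TP+FN).
class_0: TP=55, FN=29+20=49 → 55/104 = 0.5288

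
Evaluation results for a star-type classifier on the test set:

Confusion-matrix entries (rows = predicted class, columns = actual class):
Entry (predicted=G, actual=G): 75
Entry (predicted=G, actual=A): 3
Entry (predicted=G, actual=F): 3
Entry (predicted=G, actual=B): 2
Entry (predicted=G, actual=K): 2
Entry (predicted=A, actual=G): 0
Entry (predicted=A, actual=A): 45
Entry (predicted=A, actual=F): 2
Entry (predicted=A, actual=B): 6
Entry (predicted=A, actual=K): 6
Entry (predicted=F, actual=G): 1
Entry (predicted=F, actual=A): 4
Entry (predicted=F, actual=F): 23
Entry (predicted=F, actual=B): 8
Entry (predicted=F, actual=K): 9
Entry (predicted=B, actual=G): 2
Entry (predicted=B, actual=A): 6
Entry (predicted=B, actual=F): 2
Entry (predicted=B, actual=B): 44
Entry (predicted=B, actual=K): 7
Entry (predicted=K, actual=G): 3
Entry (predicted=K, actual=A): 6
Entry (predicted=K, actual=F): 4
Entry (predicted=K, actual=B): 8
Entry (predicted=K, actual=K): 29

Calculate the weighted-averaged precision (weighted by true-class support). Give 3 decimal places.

Per-class precision (TP/(TP+FP)):
  G: TP=75, FP=3+3+2+2=10 → 75/85 = 0.8824
  A: TP=45, FP=0+2+6+6=14 → 45/59 = 0.7627
  F: TP=23, FP=1+4+8+9=22 → 23/45 = 0.5111
  B: TP=44, FP=2+6+2+7=17 → 44/61 = 0.7213
  K: TP=29, FP=3+6+4+8=21 → 29/50 = 0.5800
Weighted-precision = Σ (supportᵢ/N)·precisionᵢ with N=300: (81/300)·0.8824 + (64/300)·0.7627 + (34/300)·0.5111 + (68/300)·0.7213 + (53/300)·0.5800 = 0.725

0.725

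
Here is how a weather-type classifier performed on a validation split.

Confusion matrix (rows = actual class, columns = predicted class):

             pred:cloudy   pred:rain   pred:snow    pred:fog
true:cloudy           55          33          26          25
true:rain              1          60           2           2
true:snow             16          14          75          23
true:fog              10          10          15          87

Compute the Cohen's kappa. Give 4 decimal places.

Observed agreement pₒ = trace/N = 277/454 = 0.61013
Expected agreement pₑ = Σ (rowᵢ·colᵢ)/N² = (139·82 + 65·117 + 128·118 + 122·137)/454² = 0.24657
κ = (pₒ − pₑ)/(1 − pₑ) = (0.61013 − 0.24657)/(1 − 0.24657) = 0.4825

0.4825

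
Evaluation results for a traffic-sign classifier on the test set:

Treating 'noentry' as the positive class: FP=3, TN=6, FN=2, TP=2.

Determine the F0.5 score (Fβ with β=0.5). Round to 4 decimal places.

0.4167

Fβ = (1+β²)·TP / ((1+β²)·TP + β²·FN + FP), with β²=1/4
= 1.25·2 / (1.25·2 + 0.25·2 + 3) = 0.4167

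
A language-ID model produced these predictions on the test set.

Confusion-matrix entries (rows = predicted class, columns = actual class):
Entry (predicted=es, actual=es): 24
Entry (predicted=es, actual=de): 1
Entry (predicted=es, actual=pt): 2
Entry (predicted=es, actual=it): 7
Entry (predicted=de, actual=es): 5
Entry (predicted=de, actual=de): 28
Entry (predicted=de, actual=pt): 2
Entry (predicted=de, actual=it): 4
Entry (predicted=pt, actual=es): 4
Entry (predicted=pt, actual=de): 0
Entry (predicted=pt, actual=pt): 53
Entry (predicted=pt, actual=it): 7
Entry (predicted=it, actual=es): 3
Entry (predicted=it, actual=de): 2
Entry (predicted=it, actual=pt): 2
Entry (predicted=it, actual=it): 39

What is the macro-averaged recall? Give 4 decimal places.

0.7881

Per-class recall (TP/(TP+FN)):
  es: TP=24, FN=5+4+3=12 → 24/36 = 0.66667
  de: TP=28, FN=1+0+2=3 → 28/31 = 0.90323
  pt: TP=53, FN=2+2+2=6 → 53/59 = 0.89831
  it: TP=39, FN=7+4+7=18 → 39/57 = 0.68421
Macro-recall = mean = (0.66667 + 0.90323 + 0.89831 + 0.68421) / 4 = 0.7881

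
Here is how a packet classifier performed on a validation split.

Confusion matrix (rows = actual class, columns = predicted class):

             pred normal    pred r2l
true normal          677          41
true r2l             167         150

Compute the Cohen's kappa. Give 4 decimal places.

0.4680

Observed agreement pₒ = trace/N = 827/1035 = 0.79903
Expected agreement pₑ = Σ (rowᵢ·colᵢ)/N² = (718·844 + 317·191)/1035² = 0.62222
κ = (pₒ − pₑ)/(1 − pₑ) = (0.79903 − 0.62222)/(1 − 0.62222) = 0.4680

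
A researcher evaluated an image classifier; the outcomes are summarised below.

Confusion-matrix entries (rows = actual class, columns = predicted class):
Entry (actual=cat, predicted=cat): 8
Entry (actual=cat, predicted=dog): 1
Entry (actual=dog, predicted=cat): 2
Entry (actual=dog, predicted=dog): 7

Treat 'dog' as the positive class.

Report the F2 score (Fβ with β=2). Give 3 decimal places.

0.795

Fβ = (1+β²)·TP / ((1+β²)·TP + β²·FN + FP), with β²=4
= 5·7 / (5·7 + 4·2 + 1) = 0.795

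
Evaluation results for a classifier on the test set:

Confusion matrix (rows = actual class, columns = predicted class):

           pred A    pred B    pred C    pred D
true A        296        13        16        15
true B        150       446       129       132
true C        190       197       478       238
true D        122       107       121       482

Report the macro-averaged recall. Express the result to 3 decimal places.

Per-class recall (TP/(TP+FN)):
  A: TP=296, FN=13+16+15=44 → 296/340 = 0.8706
  B: TP=446, FN=150+129+132=411 → 446/857 = 0.5204
  C: TP=478, FN=190+197+238=625 → 478/1103 = 0.4334
  D: TP=482, FN=122+107+121=350 → 482/832 = 0.5793
Macro-recall = mean = (0.8706 + 0.5204 + 0.4334 + 0.5793) / 4 = 0.601

0.601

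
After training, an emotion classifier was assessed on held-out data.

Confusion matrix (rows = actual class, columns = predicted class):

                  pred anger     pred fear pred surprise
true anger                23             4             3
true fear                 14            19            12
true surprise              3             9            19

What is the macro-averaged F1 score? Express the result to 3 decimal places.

Per-class F1 score (2·TP/(2·TP+FP+FN)):
  anger: TP=23, FP=14+3=17, FN=4+3=7 → 46/70 = 0.6571
  fear: TP=19, FP=4+9=13, FN=14+12=26 → 38/77 = 0.4935
  surprise: TP=19, FP=3+12=15, FN=3+9=12 → 38/65 = 0.5846
Macro-F1 score = mean = (0.6571 + 0.4935 + 0.5846) / 3 = 0.578

0.578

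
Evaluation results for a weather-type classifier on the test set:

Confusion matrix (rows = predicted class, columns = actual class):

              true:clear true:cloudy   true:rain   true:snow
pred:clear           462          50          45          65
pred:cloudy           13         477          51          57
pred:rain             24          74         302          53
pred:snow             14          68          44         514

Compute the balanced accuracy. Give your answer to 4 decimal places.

0.7607

Balanced accuracy = mean of per-class recall.
  clear: recall = 462/513 = 0.90058
  cloudy: recall = 477/669 = 0.71300
  rain: recall = 302/442 = 0.68326
  snow: recall = 514/689 = 0.74601
Mean = (0.90058 + 0.71300 + 0.68326 + 0.74601) / 4 = 0.7607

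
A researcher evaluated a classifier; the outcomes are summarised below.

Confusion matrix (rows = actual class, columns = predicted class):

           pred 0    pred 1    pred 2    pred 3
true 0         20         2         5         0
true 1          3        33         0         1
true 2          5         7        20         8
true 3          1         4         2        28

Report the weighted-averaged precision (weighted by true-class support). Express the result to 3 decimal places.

0.729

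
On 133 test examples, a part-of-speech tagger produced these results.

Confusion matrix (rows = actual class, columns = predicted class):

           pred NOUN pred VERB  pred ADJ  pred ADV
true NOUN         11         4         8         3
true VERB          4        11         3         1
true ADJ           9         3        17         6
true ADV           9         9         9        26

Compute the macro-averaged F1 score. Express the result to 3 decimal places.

Per-class F1 score (2·TP/(2·TP+FP+FN)):
  NOUN: TP=11, FP=4+9+9=22, FN=4+8+3=15 → 22/59 = 0.3729
  VERB: TP=11, FP=4+3+9=16, FN=4+3+1=8 → 22/46 = 0.4783
  ADJ: TP=17, FP=8+3+9=20, FN=9+3+6=18 → 34/72 = 0.4722
  ADV: TP=26, FP=3+1+6=10, FN=9+9+9=27 → 52/89 = 0.5843
Macro-F1 score = mean = (0.3729 + 0.4783 + 0.4722 + 0.5843) / 4 = 0.477

0.477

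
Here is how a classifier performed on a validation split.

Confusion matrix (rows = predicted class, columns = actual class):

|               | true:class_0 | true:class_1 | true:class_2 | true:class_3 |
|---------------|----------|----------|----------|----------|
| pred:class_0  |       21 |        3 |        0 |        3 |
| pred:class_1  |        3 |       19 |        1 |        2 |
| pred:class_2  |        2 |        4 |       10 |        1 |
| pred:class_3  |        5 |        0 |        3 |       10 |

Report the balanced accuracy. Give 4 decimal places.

Balanced accuracy = mean of per-class recall.
  class_0: recall = 21/31 = 0.67742
  class_1: recall = 19/26 = 0.73077
  class_2: recall = 10/14 = 0.71429
  class_3: recall = 10/16 = 0.62500
Mean = (0.67742 + 0.73077 + 0.71429 + 0.62500) / 4 = 0.6869

0.6869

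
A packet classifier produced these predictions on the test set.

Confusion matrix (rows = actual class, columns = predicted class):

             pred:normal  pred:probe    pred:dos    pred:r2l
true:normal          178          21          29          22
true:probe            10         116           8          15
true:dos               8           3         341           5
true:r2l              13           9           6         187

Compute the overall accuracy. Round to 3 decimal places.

Accuracy = trace / total = (178+116+341+187=822) / 971 = 822/971 = 0.847

0.847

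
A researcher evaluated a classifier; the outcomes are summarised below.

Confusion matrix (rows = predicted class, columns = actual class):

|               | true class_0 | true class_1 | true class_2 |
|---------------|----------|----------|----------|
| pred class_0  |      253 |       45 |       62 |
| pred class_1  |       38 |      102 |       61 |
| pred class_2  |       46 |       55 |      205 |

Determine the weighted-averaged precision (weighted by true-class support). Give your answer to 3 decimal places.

0.645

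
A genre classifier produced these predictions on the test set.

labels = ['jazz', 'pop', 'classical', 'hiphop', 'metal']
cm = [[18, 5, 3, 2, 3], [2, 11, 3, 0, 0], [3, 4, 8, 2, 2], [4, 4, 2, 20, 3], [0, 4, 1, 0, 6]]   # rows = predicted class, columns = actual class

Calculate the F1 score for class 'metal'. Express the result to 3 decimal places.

Take TP from the diagonal, FP from the rest of the 'metal' prediction marginal, FN from the rest of the 'metal' actual marginal.
F1 score = 2·TP/(2·TP+FP+FN).
metal: TP=6, FP=0+4+1+0=5, FN=3+0+2+3=8 → 12/25 = 0.4800

0.480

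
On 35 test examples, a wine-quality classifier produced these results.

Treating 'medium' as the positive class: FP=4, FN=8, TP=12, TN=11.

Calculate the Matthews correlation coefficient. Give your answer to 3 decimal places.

MCC = (TP·TN − FP·FN) / √((TP+FP)(TP+FN)(TN+FP)(TN+FN))
Numerator = 12·11 − 4·8 = 100
Denominator = √(16·20·15·19) = √91200 = 301.9934
MCC = 100 / 301.9934 = 0.331

0.331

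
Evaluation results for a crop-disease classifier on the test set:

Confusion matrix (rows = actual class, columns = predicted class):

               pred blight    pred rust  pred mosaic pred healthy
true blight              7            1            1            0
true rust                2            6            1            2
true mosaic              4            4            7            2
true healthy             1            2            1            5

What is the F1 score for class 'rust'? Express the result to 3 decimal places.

0.500

Treat 'rust' as positive and all other classes as negative.
F1 score = 2·TP/(2·TP+FP+FN).
rust: TP=6, FP=1+4+2=7, FN=2+1+2=5 → 12/24 = 0.5000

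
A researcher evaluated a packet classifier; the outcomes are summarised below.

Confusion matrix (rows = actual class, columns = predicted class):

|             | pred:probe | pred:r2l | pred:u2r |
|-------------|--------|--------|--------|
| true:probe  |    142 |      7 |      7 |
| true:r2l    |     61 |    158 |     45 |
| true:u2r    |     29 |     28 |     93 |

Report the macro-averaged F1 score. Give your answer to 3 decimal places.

0.685

Per-class F1 score (2·TP/(2·TP+FP+FN)):
  probe: TP=142, FP=61+29=90, FN=7+7=14 → 284/388 = 0.7320
  r2l: TP=158, FP=7+28=35, FN=61+45=106 → 316/457 = 0.6915
  u2r: TP=93, FP=7+45=52, FN=29+28=57 → 186/295 = 0.6305
Macro-F1 score = mean = (0.7320 + 0.6915 + 0.6305) / 3 = 0.685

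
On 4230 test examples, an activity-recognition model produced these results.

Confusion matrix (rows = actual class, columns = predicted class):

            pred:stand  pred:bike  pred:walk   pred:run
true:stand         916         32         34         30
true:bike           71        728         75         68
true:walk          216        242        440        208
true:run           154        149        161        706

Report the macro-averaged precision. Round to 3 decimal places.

Per-class precision (TP/(TP+FP)):
  stand: TP=916, FP=71+216+154=441 → 916/1357 = 0.6750
  bike: TP=728, FP=32+242+149=423 → 728/1151 = 0.6325
  walk: TP=440, FP=34+75+161=270 → 440/710 = 0.6197
  run: TP=706, FP=30+68+208=306 → 706/1012 = 0.6976
Macro-precision = mean = (0.6750 + 0.6325 + 0.6197 + 0.6976) / 4 = 0.656

0.656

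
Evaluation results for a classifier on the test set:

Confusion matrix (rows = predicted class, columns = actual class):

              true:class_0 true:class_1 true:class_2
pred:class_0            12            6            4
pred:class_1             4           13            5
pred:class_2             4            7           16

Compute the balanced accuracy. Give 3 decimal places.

0.580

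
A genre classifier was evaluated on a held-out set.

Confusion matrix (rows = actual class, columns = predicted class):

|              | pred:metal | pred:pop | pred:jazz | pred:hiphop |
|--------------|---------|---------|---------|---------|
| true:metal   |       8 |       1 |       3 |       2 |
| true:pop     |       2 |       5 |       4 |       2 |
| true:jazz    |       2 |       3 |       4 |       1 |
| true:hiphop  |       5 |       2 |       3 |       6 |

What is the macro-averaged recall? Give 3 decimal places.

0.433

Per-class recall (TP/(TP+FN)):
  metal: TP=8, FN=1+3+2=6 → 8/14 = 0.5714
  pop: TP=5, FN=2+4+2=8 → 5/13 = 0.3846
  jazz: TP=4, FN=2+3+1=6 → 4/10 = 0.4000
  hiphop: TP=6, FN=5+2+3=10 → 6/16 = 0.3750
Macro-recall = mean = (0.5714 + 0.3846 + 0.4000 + 0.3750) / 4 = 0.433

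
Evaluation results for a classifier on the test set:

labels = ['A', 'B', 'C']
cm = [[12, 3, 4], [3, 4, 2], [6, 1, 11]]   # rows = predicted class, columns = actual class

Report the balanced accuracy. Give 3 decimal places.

Balanced accuracy = mean of per-class recall.
  A: recall = 12/21 = 0.5714
  B: recall = 4/8 = 0.5000
  C: recall = 11/17 = 0.6471
Mean = (0.5714 + 0.5000 + 0.6471) / 3 = 0.573

0.573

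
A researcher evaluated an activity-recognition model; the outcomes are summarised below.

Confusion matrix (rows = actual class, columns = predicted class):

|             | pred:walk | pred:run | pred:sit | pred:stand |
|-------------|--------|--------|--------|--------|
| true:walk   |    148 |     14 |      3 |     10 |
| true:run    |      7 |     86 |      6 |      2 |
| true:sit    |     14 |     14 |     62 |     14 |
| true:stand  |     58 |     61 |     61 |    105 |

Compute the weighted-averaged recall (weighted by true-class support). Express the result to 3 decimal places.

0.603

Per-class recall (TP/(TP+FN)):
  walk: TP=148, FN=14+3+10=27 → 148/175 = 0.8457
  run: TP=86, FN=7+6+2=15 → 86/101 = 0.8515
  sit: TP=62, FN=14+14+14=42 → 62/104 = 0.5962
  stand: TP=105, FN=58+61+61=180 → 105/285 = 0.3684
Weighted-recall = Σ (supportᵢ/N)·recallᵢ with N=665: (175/665)·0.8457 + (101/665)·0.8515 + (104/665)·0.5962 + (285/665)·0.3684 = 0.603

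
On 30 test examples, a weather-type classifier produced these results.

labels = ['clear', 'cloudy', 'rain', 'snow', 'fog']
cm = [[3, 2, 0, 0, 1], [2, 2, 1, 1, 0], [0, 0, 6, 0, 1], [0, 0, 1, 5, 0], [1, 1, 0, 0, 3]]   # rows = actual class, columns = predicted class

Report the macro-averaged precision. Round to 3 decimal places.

Per-class precision (TP/(TP+FP)):
  clear: TP=3, FP=2+0+0+1=3 → 3/6 = 0.5000
  cloudy: TP=2, FP=2+0+0+1=3 → 2/5 = 0.4000
  rain: TP=6, FP=0+1+1+0=2 → 6/8 = 0.7500
  snow: TP=5, FP=0+1+0+0=1 → 5/6 = 0.8333
  fog: TP=3, FP=1+0+1+0=2 → 3/5 = 0.6000
Macro-precision = mean = (0.5000 + 0.4000 + 0.7500 + 0.8333 + 0.6000) / 5 = 0.617

0.617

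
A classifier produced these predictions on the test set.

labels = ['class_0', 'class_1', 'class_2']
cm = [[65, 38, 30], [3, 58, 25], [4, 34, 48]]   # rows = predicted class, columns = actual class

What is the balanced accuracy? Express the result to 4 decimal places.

0.6050

Balanced accuracy = mean of per-class recall.
  class_0: recall = 65/72 = 0.90278
  class_1: recall = 58/130 = 0.44615
  class_2: recall = 48/103 = 0.46602
Mean = (0.90278 + 0.44615 + 0.46602) / 3 = 0.6050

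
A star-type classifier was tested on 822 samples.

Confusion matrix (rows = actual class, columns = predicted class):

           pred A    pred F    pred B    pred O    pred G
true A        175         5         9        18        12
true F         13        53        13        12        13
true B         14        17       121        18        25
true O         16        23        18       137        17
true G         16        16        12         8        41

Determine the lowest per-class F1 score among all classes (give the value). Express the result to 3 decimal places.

0.408

Per-class F1 score (2·TP/(2·TP+FP+FN)):
  A: TP=175, FP=13+14+16+16=59, FN=5+9+18+12=44 → 350/453 = 0.7726
  F: TP=53, FP=5+17+23+16=61, FN=13+13+12+13=51 → 106/218 = 0.4862
  B: TP=121, FP=9+13+18+12=52, FN=14+17+18+25=74 → 242/368 = 0.6576
  O: TP=137, FP=18+12+18+8=56, FN=16+23+18+17=74 → 274/404 = 0.6782
  G: TP=41, FP=12+13+25+17=67, FN=16+16+12+8=52 → 82/201 = 0.4080
Lowest is class 'G' with F1 score = 0.408.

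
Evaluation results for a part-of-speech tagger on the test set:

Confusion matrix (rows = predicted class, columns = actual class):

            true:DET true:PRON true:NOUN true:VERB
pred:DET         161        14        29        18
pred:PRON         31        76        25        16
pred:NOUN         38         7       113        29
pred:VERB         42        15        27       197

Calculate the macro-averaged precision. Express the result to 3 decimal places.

0.636

Per-class precision (TP/(TP+FP)):
  DET: TP=161, FP=14+29+18=61 → 161/222 = 0.7252
  PRON: TP=76, FP=31+25+16=72 → 76/148 = 0.5135
  NOUN: TP=113, FP=38+7+29=74 → 113/187 = 0.6043
  VERB: TP=197, FP=42+15+27=84 → 197/281 = 0.7011
Macro-precision = mean = (0.7252 + 0.5135 + 0.6043 + 0.7011) / 4 = 0.636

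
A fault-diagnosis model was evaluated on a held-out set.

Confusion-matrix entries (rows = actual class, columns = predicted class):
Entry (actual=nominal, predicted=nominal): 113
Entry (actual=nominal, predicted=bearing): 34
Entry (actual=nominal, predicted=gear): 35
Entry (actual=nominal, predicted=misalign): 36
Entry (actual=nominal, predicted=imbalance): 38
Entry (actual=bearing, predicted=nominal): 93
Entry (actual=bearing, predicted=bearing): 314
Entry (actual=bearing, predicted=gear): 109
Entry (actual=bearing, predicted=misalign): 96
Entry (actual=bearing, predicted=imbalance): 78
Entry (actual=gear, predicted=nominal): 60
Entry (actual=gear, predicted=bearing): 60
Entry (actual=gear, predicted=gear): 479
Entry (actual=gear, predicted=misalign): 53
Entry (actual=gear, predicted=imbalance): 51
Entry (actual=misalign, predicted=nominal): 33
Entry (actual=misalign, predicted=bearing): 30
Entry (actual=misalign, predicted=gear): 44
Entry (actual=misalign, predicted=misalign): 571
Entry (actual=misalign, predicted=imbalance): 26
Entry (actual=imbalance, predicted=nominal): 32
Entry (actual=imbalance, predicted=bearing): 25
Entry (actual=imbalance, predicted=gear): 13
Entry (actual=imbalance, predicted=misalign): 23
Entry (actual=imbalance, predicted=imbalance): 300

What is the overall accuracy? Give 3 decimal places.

0.647

Accuracy = trace / total = (113+314+479+571+300=1777) / 2746 = 1777/2746 = 0.647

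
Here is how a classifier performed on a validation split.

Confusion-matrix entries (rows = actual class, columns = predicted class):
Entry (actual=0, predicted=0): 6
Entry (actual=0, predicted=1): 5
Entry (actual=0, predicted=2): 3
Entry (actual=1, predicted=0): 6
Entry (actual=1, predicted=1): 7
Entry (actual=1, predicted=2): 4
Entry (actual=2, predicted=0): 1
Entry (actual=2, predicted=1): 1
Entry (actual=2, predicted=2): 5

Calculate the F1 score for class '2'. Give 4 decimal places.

0.5263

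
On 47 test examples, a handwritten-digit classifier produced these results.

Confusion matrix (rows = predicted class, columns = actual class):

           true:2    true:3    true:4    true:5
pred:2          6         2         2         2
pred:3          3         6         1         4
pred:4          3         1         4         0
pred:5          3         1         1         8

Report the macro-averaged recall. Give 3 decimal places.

0.518

Per-class recall (TP/(TP+FN)):
  2: TP=6, FN=3+3+3=9 → 6/15 = 0.4000
  3: TP=6, FN=2+1+1=4 → 6/10 = 0.6000
  4: TP=4, FN=2+1+1=4 → 4/8 = 0.5000
  5: TP=8, FN=2+4+0=6 → 8/14 = 0.5714
Macro-recall = mean = (0.4000 + 0.6000 + 0.5000 + 0.5714) / 4 = 0.518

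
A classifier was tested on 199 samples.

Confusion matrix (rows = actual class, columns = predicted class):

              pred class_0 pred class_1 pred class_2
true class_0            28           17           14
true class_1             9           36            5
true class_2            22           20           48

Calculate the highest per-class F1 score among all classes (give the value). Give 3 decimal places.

Per-class F1 score (2·TP/(2·TP+FP+FN)):
  class_0: TP=28, FP=9+22=31, FN=17+14=31 → 56/118 = 0.4746
  class_1: TP=36, FP=17+20=37, FN=9+5=14 → 72/123 = 0.5854
  class_2: TP=48, FP=14+5=19, FN=22+20=42 → 96/157 = 0.6115
Highest is class 'class_2' with F1 score = 0.611.

0.611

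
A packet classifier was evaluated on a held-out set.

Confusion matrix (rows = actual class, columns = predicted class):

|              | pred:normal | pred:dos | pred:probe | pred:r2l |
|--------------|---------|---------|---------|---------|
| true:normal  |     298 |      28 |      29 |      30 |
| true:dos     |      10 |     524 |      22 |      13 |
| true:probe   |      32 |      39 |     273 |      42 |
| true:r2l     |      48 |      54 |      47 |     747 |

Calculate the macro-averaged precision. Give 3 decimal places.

Per-class precision (TP/(TP+FP)):
  normal: TP=298, FP=10+32+48=90 → 298/388 = 0.7680
  dos: TP=524, FP=28+39+54=121 → 524/645 = 0.8124
  probe: TP=273, FP=29+22+47=98 → 273/371 = 0.7358
  r2l: TP=747, FP=30+13+42=85 → 747/832 = 0.8978
Macro-precision = mean = (0.7680 + 0.8124 + 0.7358 + 0.8978) / 4 = 0.804

0.804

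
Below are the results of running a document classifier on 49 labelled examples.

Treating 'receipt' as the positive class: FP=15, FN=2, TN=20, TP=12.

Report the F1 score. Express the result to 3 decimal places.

Precision = TP/(TP+FP) = 12/27 = 0.4444
Recall = TP/(TP+FN) = 12/14 = 0.8571
F1 = 2·TP/(2·TP+FP+FN) = 24/41 = 0.585

0.585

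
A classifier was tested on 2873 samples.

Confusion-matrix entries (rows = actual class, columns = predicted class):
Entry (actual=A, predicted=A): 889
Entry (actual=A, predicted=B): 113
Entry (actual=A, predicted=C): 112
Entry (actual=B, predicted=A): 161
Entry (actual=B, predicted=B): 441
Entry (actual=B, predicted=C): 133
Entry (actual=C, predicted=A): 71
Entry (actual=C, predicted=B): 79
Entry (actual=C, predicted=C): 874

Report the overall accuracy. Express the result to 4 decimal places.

0.7671

Accuracy = trace / total = (889+441+874=2204) / 2873 = 2204/2873 = 0.7671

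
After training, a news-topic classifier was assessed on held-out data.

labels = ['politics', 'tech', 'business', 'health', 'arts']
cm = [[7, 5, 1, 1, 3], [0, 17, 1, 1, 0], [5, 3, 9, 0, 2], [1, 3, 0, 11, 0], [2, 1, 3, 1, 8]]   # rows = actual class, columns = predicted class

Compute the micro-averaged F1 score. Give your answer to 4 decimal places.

Micro-averaging pools counts across classes: ΣTP=52, ΣFP=33, ΣFN=33.
Micro-F1 score = 2·TP/(2·TP+FP+FN) on pooled counts = 0.6118 (equals overall accuracy in single-label multiclass).

0.6118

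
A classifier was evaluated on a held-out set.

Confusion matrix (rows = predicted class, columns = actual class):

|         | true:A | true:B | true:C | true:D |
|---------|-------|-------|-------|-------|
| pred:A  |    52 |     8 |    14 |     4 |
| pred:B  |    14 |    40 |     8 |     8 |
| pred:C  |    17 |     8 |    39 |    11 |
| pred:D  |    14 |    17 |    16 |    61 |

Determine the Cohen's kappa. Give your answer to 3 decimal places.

0.439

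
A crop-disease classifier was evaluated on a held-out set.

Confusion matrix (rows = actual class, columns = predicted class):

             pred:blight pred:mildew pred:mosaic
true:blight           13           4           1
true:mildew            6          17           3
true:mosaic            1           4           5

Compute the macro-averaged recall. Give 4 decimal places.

0.6254

Per-class recall (TP/(TP+FN)):
  blight: TP=13, FN=4+1=5 → 13/18 = 0.72222
  mildew: TP=17, FN=6+3=9 → 17/26 = 0.65385
  mosaic: TP=5, FN=1+4=5 → 5/10 = 0.50000
Macro-recall = mean = (0.72222 + 0.65385 + 0.50000) / 3 = 0.6254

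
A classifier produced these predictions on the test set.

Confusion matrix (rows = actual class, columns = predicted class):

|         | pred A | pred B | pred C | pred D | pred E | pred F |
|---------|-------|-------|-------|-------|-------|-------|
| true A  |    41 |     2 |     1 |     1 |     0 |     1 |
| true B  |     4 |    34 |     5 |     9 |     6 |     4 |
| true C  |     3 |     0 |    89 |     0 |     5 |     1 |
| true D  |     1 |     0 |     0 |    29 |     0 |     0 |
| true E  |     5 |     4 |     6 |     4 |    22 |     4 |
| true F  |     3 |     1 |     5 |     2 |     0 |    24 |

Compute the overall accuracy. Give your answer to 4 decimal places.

0.7563

Accuracy = trace / total = (41+34+89+29+22+24=239) / 316 = 239/316 = 0.7563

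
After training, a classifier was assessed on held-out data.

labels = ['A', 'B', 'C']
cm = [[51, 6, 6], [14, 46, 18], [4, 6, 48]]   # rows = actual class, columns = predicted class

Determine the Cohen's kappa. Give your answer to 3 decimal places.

0.595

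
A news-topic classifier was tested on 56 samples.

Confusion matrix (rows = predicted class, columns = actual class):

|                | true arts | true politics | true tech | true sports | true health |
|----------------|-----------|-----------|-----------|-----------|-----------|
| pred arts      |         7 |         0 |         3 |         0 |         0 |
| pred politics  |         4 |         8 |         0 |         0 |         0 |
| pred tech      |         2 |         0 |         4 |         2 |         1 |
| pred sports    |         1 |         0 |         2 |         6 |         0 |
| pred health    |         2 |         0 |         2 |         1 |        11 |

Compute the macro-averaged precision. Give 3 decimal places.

0.633

Per-class precision (TP/(TP+FP)):
  arts: TP=7, FP=0+3+0+0=3 → 7/10 = 0.7000
  politics: TP=8, FP=4+0+0+0=4 → 8/12 = 0.6667
  tech: TP=4, FP=2+0+2+1=5 → 4/9 = 0.4444
  sports: TP=6, FP=1+0+2+0=3 → 6/9 = 0.6667
  health: TP=11, FP=2+0+2+1=5 → 11/16 = 0.6875
Macro-precision = mean = (0.7000 + 0.6667 + 0.4444 + 0.6667 + 0.6875) / 5 = 0.633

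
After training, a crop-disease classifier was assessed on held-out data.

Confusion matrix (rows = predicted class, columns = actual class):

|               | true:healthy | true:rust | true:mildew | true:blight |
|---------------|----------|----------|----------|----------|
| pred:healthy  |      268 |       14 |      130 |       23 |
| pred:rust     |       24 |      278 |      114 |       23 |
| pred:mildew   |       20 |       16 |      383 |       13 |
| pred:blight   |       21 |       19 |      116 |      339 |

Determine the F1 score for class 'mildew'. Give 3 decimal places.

0.652

Treat 'mildew' as positive and all other classes as negative.
F1 score = 2·TP/(2·TP+FP+FN).
mildew: TP=383, FP=20+16+13=49, FN=130+114+116=360 → 766/1175 = 0.6519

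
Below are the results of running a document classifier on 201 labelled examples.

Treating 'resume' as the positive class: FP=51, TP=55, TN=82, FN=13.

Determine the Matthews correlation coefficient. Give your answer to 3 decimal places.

0.403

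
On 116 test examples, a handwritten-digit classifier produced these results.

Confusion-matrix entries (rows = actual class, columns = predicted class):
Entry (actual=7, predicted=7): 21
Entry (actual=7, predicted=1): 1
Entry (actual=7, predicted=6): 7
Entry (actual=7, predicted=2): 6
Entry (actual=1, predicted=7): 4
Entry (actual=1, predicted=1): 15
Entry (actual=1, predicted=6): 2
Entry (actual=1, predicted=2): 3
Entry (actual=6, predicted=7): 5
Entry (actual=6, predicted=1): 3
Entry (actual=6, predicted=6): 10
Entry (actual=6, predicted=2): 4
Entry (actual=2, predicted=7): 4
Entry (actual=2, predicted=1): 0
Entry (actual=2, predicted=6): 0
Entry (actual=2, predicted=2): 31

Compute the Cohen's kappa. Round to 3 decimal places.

Observed agreement pₒ = trace/N = 77/116 = 0.6638
Expected agreement pₑ = Σ (rowᵢ·colᵢ)/N² = (35·34 + 24·19 + 22·19 + 35·44)/116² = 0.2678
κ = (pₒ − pₑ)/(1 − pₑ) = (0.6638 − 0.2678)/(1 − 0.2678) = 0.541

0.541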